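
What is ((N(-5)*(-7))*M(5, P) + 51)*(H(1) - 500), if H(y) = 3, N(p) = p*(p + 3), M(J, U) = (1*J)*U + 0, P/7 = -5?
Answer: -6113597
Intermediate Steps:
P = -35 (P = 7*(-5) = -35)
M(J, U) = J*U (M(J, U) = J*U + 0 = J*U)
N(p) = p*(3 + p)
((N(-5)*(-7))*M(5, P) + 51)*(H(1) - 500) = ((-5*(3 - 5)*(-7))*(5*(-35)) + 51)*(3 - 500) = ((-5*(-2)*(-7))*(-175) + 51)*(-497) = ((10*(-7))*(-175) + 51)*(-497) = (-70*(-175) + 51)*(-497) = (12250 + 51)*(-497) = 12301*(-497) = -6113597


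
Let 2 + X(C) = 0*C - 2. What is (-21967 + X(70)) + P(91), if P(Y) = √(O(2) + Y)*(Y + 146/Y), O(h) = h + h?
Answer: -21971 + 8427*√95/91 ≈ -21068.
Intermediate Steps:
O(h) = 2*h
P(Y) = √(4 + Y)*(Y + 146/Y) (P(Y) = √(2*2 + Y)*(Y + 146/Y) = √(4 + Y)*(Y + 146/Y))
X(C) = -4 (X(C) = -2 + (0*C - 2) = -2 + (0 - 2) = -2 - 2 = -4)
(-21967 + X(70)) + P(91) = (-21967 - 4) + √(4 + 91)*(146 + 91²)/91 = -21971 + √95*(146 + 8281)/91 = -21971 + (1/91)*√95*8427 = -21971 + 8427*√95/91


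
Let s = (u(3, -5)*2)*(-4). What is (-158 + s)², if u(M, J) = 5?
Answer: 39204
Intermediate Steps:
s = -40 (s = (5*2)*(-4) = 10*(-4) = -40)
(-158 + s)² = (-158 - 40)² = (-198)² = 39204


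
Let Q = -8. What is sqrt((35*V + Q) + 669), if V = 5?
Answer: 2*sqrt(209) ≈ 28.914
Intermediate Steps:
sqrt((35*V + Q) + 669) = sqrt((35*5 - 8) + 669) = sqrt((175 - 8) + 669) = sqrt(167 + 669) = sqrt(836) = 2*sqrt(209)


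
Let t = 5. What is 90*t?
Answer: 450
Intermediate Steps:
90*t = 90*5 = 450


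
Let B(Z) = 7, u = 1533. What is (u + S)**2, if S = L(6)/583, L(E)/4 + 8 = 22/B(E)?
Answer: 39137998945369/16654561 ≈ 2.3500e+6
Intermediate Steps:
L(E) = -136/7 (L(E) = -32 + 4*(22/7) = -32 + 88/7 = -136/7)
S = -136/4081 (S = -136/7/583 = -136/7*1/583 = -136/4081 ≈ -0.033325)
(u + S)**2 = (1533 - 136/4081)**2 = (6256037/4081)**2 = 39137998945369/16654561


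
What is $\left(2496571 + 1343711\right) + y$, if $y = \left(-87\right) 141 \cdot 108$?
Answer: $2515446$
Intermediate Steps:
$y = -1324836$ ($y = \left(-12267\right) 108 = -1324836$)
$\left(2496571 + 1343711\right) + y = \left(2496571 + 1343711\right) - 1324836 = 3840282 - 1324836 = 2515446$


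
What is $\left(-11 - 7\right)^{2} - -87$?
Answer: $411$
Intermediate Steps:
$\left(-11 - 7\right)^{2} - -87 = \left(-18\right)^{2} + 87 = 324 + 87 = 411$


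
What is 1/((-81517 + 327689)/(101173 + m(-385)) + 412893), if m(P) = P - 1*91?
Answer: 100697/41577332593 ≈ 2.4219e-6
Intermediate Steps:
m(P) = -91 + P (m(P) = P - 91 = -91 + P)
1/((-81517 + 327689)/(101173 + m(-385)) + 412893) = 1/((-81517 + 327689)/(101173 + (-91 - 385)) + 412893) = 1/(246172/(101173 - 476) + 412893) = 1/(246172/100697 + 412893) = 1/(41577332593/100697) = 100697/41577332593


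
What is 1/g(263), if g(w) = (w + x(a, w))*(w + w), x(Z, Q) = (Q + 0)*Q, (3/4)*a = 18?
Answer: 1/36521232 ≈ 2.7381e-8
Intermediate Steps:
a = 24 (a = (4/3)*18 = 24)
x(Z, Q) = Q**2 (x(Z, Q) = Q*Q = Q**2)
g(w) = 2*w*(w + w**2) (g(w) = (w + w**2)*(w + w) = (w + w**2)*(2*w) = 2*w*(w + w**2))
1/g(263) = 1/(2*263**2*(1 + 263)) = 1/(2*69169*264) = 1/36521232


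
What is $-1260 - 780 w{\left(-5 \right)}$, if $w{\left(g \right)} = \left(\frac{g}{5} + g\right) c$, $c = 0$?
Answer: $-1260$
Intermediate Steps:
$w{\left(g \right)} = 0$ ($w{\left(g \right)} = \left(\frac{g}{5} + g\right) 0 = \frac{6 g}{5} \cdot 0 = 0$)
$-1260 - 780 w{\left(-5 \right)} = -1260 - 0 = -1260 + 0 = -1260$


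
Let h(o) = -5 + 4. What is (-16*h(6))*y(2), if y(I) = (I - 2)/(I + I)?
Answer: 0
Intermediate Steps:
h(o) = -1
y(I) = (-2 + I)/(2*I) (y(I) = (-2 + I)/((2*I)) = (-2 + I)*(1/(2*I)) = (-2 + I)/(2*I))
(-16*h(6))*y(2) = (-16*(-1))*((½)*(-2 + 2)/2) = 16*((½)*(½)*0) = 16*0 = 0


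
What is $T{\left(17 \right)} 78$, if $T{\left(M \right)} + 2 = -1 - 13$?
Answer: $-1248$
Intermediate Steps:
$T{\left(M \right)} = -16$ ($T{\left(M \right)} = -2 - 14 = -16$)
$T{\left(17 \right)} 78 = \left(-16\right) 78 = -1248$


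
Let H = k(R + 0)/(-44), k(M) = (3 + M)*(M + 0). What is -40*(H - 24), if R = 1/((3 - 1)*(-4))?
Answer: 337805/352 ≈ 959.67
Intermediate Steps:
R = -⅛ (R = 1/(2*(-4)) = 1/(-8) = -⅛ ≈ -0.12500)
k(M) = M*(3 + M) (k(M) = (3 + M)*M = M*(3 + M))
H = 23/2816 (H = ((-⅛ + 0)*(3 + (-⅛ + 0)))/(-44) = -(3 - ⅛)/8*(-1/44) = -⅛*23/8*(-1/44) = -23/64*(-1/44) = 23/2816 ≈ 0.0081676)
-40*(H - 24) = -40*(23/2816 - 24) = -40*(-67561/2816) = 337805/352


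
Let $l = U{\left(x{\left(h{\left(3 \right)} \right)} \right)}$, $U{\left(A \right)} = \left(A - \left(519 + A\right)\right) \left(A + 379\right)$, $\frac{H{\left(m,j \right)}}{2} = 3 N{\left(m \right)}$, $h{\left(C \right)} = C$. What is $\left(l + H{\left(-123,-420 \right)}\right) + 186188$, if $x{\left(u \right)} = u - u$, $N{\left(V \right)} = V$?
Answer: $-11251$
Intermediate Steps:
$x{\left(u \right)} = 0$
$H{\left(m,j \right)} = 6 m$ ($H{\left(m,j \right)} = 2 \cdot 3 m = 6 m$)
$U{\left(A \right)} = -196701 - 519 A$ ($U{\left(A \right)} = - 519 \left(379 + A\right) = -196701 - 519 A$)
$l = -196701$ ($l = -196701 - 0 = -196701 + 0 = -196701$)
$\left(l + H{\left(-123,-420 \right)}\right) + 186188 = \left(-196701 + 6 \left(-123\right)\right) + 186188 = \left(-196701 - 738\right) + 186188 = -197439 + 186188 = -11251$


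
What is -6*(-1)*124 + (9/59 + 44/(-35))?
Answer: 1534079/2065 ≈ 742.90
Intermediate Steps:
-6*(-1)*124 + (9/59 + 44/(-35)) = 6*124 + (9*(1/59) + 44*(-1/35)) = 744 + (9/59 - 44/35) = 744 - 2281/2065 = 1534079/2065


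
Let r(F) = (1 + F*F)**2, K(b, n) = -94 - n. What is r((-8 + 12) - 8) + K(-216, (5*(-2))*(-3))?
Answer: 165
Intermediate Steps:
r(F) = (1 + F**2)**2
r((-8 + 12) - 8) + K(-216, (5*(-2))*(-3)) = (1 + ((-8 + 12) - 8)**2)**2 + (-94 - 5*(-2)*(-3)) = (1 + (4 - 8)**2)**2 + (-94 - (-10)*(-3)) = (1 + (-4)**2)**2 + (-94 - 1*30) = (1 + 16)**2 + (-94 - 30) = 17**2 - 124 = 289 - 124 = 165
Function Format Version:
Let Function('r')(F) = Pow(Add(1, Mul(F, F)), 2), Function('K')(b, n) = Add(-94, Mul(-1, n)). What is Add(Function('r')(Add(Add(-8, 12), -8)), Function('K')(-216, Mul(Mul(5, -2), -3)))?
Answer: 165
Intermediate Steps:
Function('r')(F) = Pow(Add(1, Pow(F, 2)), 2)
Add(Function('r')(Add(Add(-8, 12), -8)), Function('K')(-216, Mul(Mul(5, -2), -3))) = Add(Pow(Add(1, Pow(Add(Add(-8, 12), -8), 2)), 2), Add(-94, Mul(-1, Mul(Mul(5, -2), -3)))) = Add(Pow(Add(1, Pow(Add(4, -8), 2)), 2), Add(-94, Mul(-1, Mul(-10, -3)))) = Add(Pow(Add(1, Pow(-4, 2)), 2), Add(-94, Mul(-1, 30))) = Add(Pow(Add(1, 16), 2), Add(-94, -30)) = Add(Pow(17, 2), -124) = Add(289, -124) = 165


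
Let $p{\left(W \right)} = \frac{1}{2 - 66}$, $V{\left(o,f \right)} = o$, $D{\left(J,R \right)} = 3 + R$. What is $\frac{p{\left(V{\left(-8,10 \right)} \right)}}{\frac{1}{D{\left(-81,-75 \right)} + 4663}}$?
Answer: $- \frac{4591}{64} \approx -71.734$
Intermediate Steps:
$p{\left(W \right)} = - \frac{1}{64}$ ($p{\left(W \right)} = \frac{1}{-64} = - \frac{1}{64}$)
$\frac{p{\left(V{\left(-8,10 \right)} \right)}}{\frac{1}{D{\left(-81,-75 \right)} + 4663}} = - \frac{1}{64 \frac{1}{\left(3 - 75\right) + 4663}} = - \frac{1}{64 \frac{1}{-72 + 4663}} = - \frac{1}{64 \cdot \frac{1}{4591}} = - \frac{\frac{1}{\frac{1}{4591}}}{64} = \left(- \frac{1}{64}\right) 4591 = - \frac{4591}{64}$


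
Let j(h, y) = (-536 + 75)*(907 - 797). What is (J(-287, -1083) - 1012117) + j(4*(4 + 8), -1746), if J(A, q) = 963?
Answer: -1061864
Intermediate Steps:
j(h, y) = -50710 (j(h, y) = -461*110 = -50710)
(J(-287, -1083) - 1012117) + j(4*(4 + 8), -1746) = (963 - 1012117) - 50710 = -1011154 - 50710 = -1061864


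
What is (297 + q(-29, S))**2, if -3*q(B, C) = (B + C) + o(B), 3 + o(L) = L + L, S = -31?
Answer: 1024144/9 ≈ 1.1379e+5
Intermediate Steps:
o(L) = -3 + 2*L (o(L) = -3 + (L + L) = -3 + 2*L)
q(B, C) = 1 - B - C/3 (q(B, C) = -((B + C) + (-3 + 2*B))/3 = -(-3 + C + 3*B)/3 = 1 - B - C/3)
(297 + q(-29, S))**2 = (297 + (1 - 1*(-29) - 1/3*(-31)))**2 = (297 + (1 + 29 + 31/3))**2 = (297 + 121/3)**2 = (1012/3)**2 = 1024144/9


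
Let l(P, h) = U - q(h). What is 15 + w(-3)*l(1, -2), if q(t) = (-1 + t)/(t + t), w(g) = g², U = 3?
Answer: 141/4 ≈ 35.250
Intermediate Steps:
q(t) = (-1 + t)/(2*t) (q(t) = (-1 + t)/((2*t)) = (-1 + t)*(1/(2*t)) = (-1 + t)/(2*t))
l(P, h) = 3 - (-1 + h)/(2*h)
15 + w(-3)*l(1, -2) = 15 + (-3)²*((½)*(1 + 5*(-2))/(-2)) = 15 + 9*((½)*(-½)*(1 - 10)) = 15 + 9*((½)*(-½)*(-9)) = 15 + 9*(9/4) = 15 + 81/4 = 141/4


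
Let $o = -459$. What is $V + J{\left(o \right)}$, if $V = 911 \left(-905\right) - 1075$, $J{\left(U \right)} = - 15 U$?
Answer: $-818645$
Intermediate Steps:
$V = -825530$ ($V = -824455 - 1075 = -825530$)
$V + J{\left(o \right)} = -825530 - -6885 = -825530 + 6885 = -818645$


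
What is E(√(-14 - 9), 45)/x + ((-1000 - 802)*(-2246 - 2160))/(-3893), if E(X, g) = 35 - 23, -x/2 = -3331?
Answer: -1555695542/762799 ≈ -2039.5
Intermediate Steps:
x = 6662 (x = -2*(-3331) = 6662)
E(X, g) = 12
E(√(-14 - 9), 45)/x + ((-1000 - 802)*(-2246 - 2160))/(-3893) = 12/6662 + ((-1000 - 802)*(-2246 - 2160))/(-3893) = 12*(1/6662) - 1802*(-4406)*(-1/3893) = 6/3331 + 7939612*(-1/3893) = 6/3331 - 467036/229 = -1555695542/762799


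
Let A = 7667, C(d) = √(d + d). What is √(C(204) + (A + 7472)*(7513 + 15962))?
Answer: √(355388025 + 2*√102) ≈ 18852.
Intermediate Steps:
C(d) = √2*√d (C(d) = √(2*d) = √2*√d)
√(C(204) + (A + 7472)*(7513 + 15962)) = √(√2*√204 + (7667 + 7472)*(7513 + 15962)) = √(√2*(2*√51) + 15139*23475) = √(2*√102 + 355388025) = √(355388025 + 2*√102)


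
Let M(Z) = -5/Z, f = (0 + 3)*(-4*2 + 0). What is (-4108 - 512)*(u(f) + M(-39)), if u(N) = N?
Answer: 1433740/13 ≈ 1.1029e+5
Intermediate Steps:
f = -24 (f = 3*(-8 + 0) = 3*(-8) = -24)
(-4108 - 512)*(u(f) + M(-39)) = (-4108 - 512)*(-24 - 5/(-39)) = -4620*(-24 - 5*(-1/39)) = -4620*(-24 + 5/39) = -4620*(-931/39) = 1433740/13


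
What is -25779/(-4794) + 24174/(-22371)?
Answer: 51201317/11916286 ≈ 4.2968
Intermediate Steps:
-25779/(-4794) + 24174/(-22371) = -25779*(-1/4794) + 24174*(-1/22371) = 8593/1598 - 8058/7457 = 51201317/11916286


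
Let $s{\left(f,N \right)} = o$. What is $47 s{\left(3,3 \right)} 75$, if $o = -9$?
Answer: $-31725$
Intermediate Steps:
$s{\left(f,N \right)} = -9$
$47 s{\left(3,3 \right)} 75 = 47 \left(-9\right) 75 = \left(-423\right) 75 = -31725$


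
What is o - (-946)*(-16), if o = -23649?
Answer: -38785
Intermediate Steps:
o - (-946)*(-16) = -23649 - (-946)*(-16) = -23649 - 1*15136 = -23649 - 15136 = -38785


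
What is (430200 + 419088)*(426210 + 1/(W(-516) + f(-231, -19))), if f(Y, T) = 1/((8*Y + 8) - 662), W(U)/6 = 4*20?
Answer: 434717182362820896/1200959 ≈ 3.6198e+11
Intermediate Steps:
W(U) = 480 (W(U) = 6*(4*20) = 6*80 = 480)
f(Y, T) = 1/(-654 + 8*Y) (f(Y, T) = 1/((8 + 8*Y) - 662) = 1/(-654 + 8*Y))
(430200 + 419088)*(426210 + 1/(W(-516) + f(-231, -19))) = (430200 + 419088)*(426210 + 1/(480 + 1/(2*(-327 + 4*(-231))))) = 849288*(426210 + 1/(480 + 1/(2*(-327 - 924)))) = 849288*(426210 + 1/(480 + (½)/(-1251))) = 849288*(426210 + 1/(480 + (½)*(-1/1251))) = 849288*(426210 + 1/(480 - 1/2502)) = 849288*(426210 + 1/(1200959/2502)) = 849288*(426210 + 2502/1200959) = 849288*(511860737892/1200959) = 434717182362820896/1200959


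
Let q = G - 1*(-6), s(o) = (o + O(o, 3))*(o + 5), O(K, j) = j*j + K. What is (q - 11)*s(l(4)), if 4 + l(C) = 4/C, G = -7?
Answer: -72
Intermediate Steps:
l(C) = -4 + 4/C
O(K, j) = K + j² (O(K, j) = j² + K = K + j²)
s(o) = (5 + o)*(9 + 2*o) (s(o) = (o + (o + 3²))*(o + 5) = (o + (o + 9))*(5 + o) = (o + (9 + o))*(5 + o) = (9 + 2*o)*(5 + o) = (5 + o)*(9 + 2*o))
q = -1 (q = -7 - 1*(-6) = -7 + 6 = -1)
(q - 11)*s(l(4)) = (-1 - 11)*(45 + 2*(-4 + 4/4)² + 19*(-4 + 4/4)) = -12*(45 + 2*(-4 + 4*(¼))² + 19*(-4 + 4*(¼))) = -12*(45 + 2*(-4 + 1)² + 19*(-4 + 1)) = -12*(45 + 2*(-3)² + 19*(-3)) = -12*(45 + 2*9 - 57) = -12*(45 + 18 - 57) = -12*6 = -72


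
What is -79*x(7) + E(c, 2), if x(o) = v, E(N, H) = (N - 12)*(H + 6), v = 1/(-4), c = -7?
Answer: -529/4 ≈ -132.25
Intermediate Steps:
v = -1/4 ≈ -0.25000
E(N, H) = (-12 + N)*(6 + H)
x(o) = -1/4
-79*x(7) + E(c, 2) = -79*(-1/4) + (-72 - 12*2 + 6*(-7) + 2*(-7)) = 79/4 + (-72 - 24 - 42 - 14) = 79/4 - 152 = -529/4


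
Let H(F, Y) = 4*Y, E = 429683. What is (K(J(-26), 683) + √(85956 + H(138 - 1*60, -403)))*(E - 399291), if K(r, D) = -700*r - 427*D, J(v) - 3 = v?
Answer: -8374242072 + 60784*√21086 ≈ -8.3654e+9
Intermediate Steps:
J(v) = 3 + v
(K(J(-26), 683) + √(85956 + H(138 - 1*60, -403)))*(E - 399291) = ((-700*(3 - 26) - 427*683) + √(85956 + 4*(-403)))*(429683 - 399291) = ((-700*(-23) - 291641) + √(85956 - 1612))*30392 = ((16100 - 291641) + √84344)*30392 = (-275541 + 2*√21086)*30392 = -8374242072 + 60784*√21086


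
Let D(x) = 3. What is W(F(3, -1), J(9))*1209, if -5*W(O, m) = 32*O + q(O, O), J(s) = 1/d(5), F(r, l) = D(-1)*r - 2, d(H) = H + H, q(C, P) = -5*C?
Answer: -228501/5 ≈ -45700.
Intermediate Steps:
d(H) = 2*H
F(r, l) = -2 + 3*r (F(r, l) = 3*r - 2 = -2 + 3*r)
J(s) = ⅒ (J(s) = 1/(2*5) = 1/10 = ⅒)
W(O, m) = -27*O/5 (W(O, m) = -(32*O - 5*O)/5 = -27*O/5)
W(F(3, -1), J(9))*1209 = -27*(-2 + 3*3)/5*1209 = -27*(-2 + 9)/5*1209 = -27/5*7*1209 = -189/5*1209 = -228501/5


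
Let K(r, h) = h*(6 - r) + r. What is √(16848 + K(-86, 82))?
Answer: √24306 ≈ 155.90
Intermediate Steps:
K(r, h) = r + h*(6 - r)
√(16848 + K(-86, 82)) = √(16848 + (-86 + 6*82 - 1*82*(-86))) = √(16848 + (-86 + 492 + 7052)) = √(16848 + 7458) = √24306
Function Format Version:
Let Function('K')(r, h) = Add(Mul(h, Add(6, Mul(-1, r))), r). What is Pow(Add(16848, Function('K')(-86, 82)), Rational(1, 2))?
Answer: Pow(24306, Rational(1, 2)) ≈ 155.90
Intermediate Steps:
Function('K')(r, h) = Add(r, Mul(h, Add(6, Mul(-1, r))))
Pow(Add(16848, Function('K')(-86, 82)), Rational(1, 2)) = Pow(Add(16848, Add(-86, Mul(6, 82), Mul(-1, 82, -86))), Rational(1, 2)) = Pow(Add(16848, Add(-86, 492, 7052)), Rational(1, 2)) = Pow(Add(16848, 7458), Rational(1, 2)) = Pow(24306, Rational(1, 2))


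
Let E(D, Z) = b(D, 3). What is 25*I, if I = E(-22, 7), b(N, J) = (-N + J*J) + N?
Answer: 225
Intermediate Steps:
b(N, J) = J² (b(N, J) = (-N + J²) + N = (J² - N) + N = J²)
E(D, Z) = 9 (E(D, Z) = 3² = 9)
I = 9
25*I = 25*9 = 225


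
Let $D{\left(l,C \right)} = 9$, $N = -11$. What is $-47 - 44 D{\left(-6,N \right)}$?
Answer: $-443$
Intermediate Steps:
$-47 - 44 D{\left(-6,N \right)} = -47 - 396 = -443$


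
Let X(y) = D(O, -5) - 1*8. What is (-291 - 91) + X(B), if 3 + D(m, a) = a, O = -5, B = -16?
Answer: -398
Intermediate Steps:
D(m, a) = -3 + a
X(y) = -16 (X(y) = (-3 - 5) - 1*8 = -8 - 8 = -16)
(-291 - 91) + X(B) = (-291 - 91) - 16 = -382 - 16 = -398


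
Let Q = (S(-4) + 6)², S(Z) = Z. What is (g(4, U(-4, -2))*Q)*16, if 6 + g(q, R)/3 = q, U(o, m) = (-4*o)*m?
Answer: -384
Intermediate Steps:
U(o, m) = -4*m*o
g(q, R) = -18 + 3*q
Q = 4 (Q = (-4 + 6)² = 2² = 4)
(g(4, U(-4, -2))*Q)*16 = ((-18 + 3*4)*4)*16 = ((-18 + 12)*4)*16 = -6*4*16 = -24*16 = -384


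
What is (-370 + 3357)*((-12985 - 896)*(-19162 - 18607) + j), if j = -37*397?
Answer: 1565955061600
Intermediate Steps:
j = -14689
(-370 + 3357)*((-12985 - 896)*(-19162 - 18607) + j) = (-370 + 3357)*((-12985 - 896)*(-19162 - 18607) - 14689) = 2987*(-13881*(-37769) - 14689) = 2987*(524271489 - 14689) = 2987*524256800 = 1565955061600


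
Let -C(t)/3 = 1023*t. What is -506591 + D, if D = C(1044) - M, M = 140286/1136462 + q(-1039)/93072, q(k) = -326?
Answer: -98120846953943627/26443197816 ≈ -3.7106e+6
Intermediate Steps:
C(t) = -3069*t
M = 3171552995/26443197816 (M = 140286/1136462 - 326/93072 = 140286*(1/1136462) - 326*1/93072 = 70143/568231 - 163/46536 = 3171552995/26443197816 ≈ 0.11994)
D = -84724960929138371/26443197816 (D = -3069*1044 - 1*3171552995/26443197816 = -3204036 - 3171552995/26443197816 = -84724960929138371/26443197816 ≈ -3.2040e+6)
-506591 + D = -506591 - 84724960929138371/26443197816 = -98120846953943627/26443197816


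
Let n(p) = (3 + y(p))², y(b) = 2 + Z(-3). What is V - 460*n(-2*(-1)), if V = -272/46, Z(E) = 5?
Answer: -1058136/23 ≈ -46006.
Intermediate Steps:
V = -136/23 (V = -272*1/46 = -136/23 ≈ -5.9130)
y(b) = 7 (y(b) = 2 + 5 = 7)
n(p) = 100 (n(p) = (3 + 7)² = 10² = 100)
V - 460*n(-2*(-1)) = -136/23 - 460*100 = -136/23 - 46000 = -1058136/23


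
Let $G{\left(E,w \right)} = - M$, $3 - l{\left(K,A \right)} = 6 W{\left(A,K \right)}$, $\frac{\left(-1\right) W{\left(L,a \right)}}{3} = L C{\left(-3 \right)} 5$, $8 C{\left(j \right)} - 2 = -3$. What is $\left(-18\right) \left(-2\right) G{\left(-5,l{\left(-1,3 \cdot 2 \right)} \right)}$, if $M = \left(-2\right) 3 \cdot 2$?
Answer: $432$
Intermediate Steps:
$C{\left(j \right)} = - \frac{1}{8}$ ($C{\left(j \right)} = \frac{1}{4} + \frac{1}{8} \left(-3\right) = \frac{1}{4} - \frac{3}{8} = - \frac{1}{8}$)
$M = -12$ ($M = \left(-6\right) 2 = -12$)
$W{\left(L,a \right)} = \frac{15 L}{8}$ ($W{\left(L,a \right)} = - 3 L \left(- \frac{1}{8}\right) 5 = - 3 - \frac{L}{8} \cdot 5 = - 3 \left(- \frac{5 L}{8}\right) = \frac{15 L}{8}$)
$l{\left(K,A \right)} = 3 - \frac{45 A}{4}$ ($l{\left(K,A \right)} = 3 - 6 \frac{15 A}{8} = 3 - \frac{45 A}{4}$)
$G{\left(E,w \right)} = 12$ ($G{\left(E,w \right)} = \left(-1\right) \left(-12\right) = 12$)
$\left(-18\right) \left(-2\right) G{\left(-5,l{\left(-1,3 \cdot 2 \right)} \right)} = \left(-18\right) \left(-2\right) 12 = 36 \cdot 12 = 432$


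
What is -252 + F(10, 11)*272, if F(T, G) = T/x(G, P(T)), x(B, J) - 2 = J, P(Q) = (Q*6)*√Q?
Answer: -2269108/8999 + 40800*√10/8999 ≈ -237.81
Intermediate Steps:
P(Q) = 6*Q^(3/2) (P(Q) = (6*Q)*√Q = 6*Q^(3/2))
x(B, J) = 2 + J
F(T, G) = T/(2 + 6*T^(3/2))
-252 + F(10, 11)*272 = -252 + ((½)*10/(1 + 3*10^(3/2)))*272 = -252 + ((½)*10/(1 + 3*(10*√10)))*272 = -252 + ((½)*10/(1 + 30*√10))*272 = -252 + (5/(1 + 30*√10))*272 = -252 + 1360/(1 + 30*√10)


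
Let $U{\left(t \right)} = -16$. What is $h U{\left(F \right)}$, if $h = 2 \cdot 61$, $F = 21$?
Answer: $-1952$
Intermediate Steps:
$h = 122$
$h U{\left(F \right)} = 122 \left(-16\right) = -1952$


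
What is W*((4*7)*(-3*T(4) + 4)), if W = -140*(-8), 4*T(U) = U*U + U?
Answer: -344960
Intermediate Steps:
T(U) = U/4 + U²/4 (T(U) = (U*U + U)/4 = (U² + U)/4 = (U + U²)/4 = U/4 + U²/4)
W = 1120
W*((4*7)*(-3*T(4) + 4)) = 1120*((4*7)*(-3*4*(1 + 4)/4 + 4)) = 1120*(28*(-3*4*5/4 + 4)) = 1120*(28*(-3*5 + 4)) = 1120*(28*(-15 + 4)) = 1120*(28*(-11)) = 1120*(-308) = -344960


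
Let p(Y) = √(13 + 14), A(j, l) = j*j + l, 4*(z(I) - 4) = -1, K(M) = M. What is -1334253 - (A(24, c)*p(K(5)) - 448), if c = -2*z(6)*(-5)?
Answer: -1333805 - 3681*√3/2 ≈ -1.3370e+6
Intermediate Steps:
z(I) = 15/4 (z(I) = 4 + (¼)*(-1) = 4 - ¼ = 15/4)
c = 75/2 (c = -2*15/4*(-5) = -15/2*(-5) = 75/2 ≈ 37.500)
A(j, l) = l + j² (A(j, l) = j² + l = l + j²)
p(Y) = 3*√3 (p(Y) = √27 = 3*√3)
-1334253 - (A(24, c)*p(K(5)) - 448) = -1334253 - ((75/2 + 24²)*(3*√3) - 448) = -1334253 - ((75/2 + 576)*(3*√3) - 448) = -1334253 - (1227*(3*√3)/2 - 448) = -1334253 - (3681*√3/2 - 448) = -1334253 - (-448 + 3681*√3/2) = -1334253 + (448 - 3681*√3/2) = -1333805 - 3681*√3/2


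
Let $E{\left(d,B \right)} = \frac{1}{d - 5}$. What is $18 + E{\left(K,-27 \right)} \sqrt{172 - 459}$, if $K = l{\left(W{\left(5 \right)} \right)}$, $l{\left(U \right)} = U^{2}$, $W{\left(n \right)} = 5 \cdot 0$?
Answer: $18 - \frac{i \sqrt{287}}{5} \approx 18.0 - 3.3882 i$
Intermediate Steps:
$W{\left(n \right)} = 0$
$K = 0$ ($K = 0^{2} = 0$)
$E{\left(d,B \right)} = \frac{1}{-5 + d}$
$18 + E{\left(K,-27 \right)} \sqrt{172 - 459} = 18 + \frac{\sqrt{172 - 459}}{-5 + 0} = 18 + \frac{\sqrt{-287}}{-5} = 18 - \frac{i \sqrt{287}}{5}$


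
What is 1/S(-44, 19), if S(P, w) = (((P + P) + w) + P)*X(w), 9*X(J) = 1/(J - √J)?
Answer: -171/113 + 9*√19/113 ≈ -1.1661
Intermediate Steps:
X(J) = 1/(9*(J - √J))
S(P, w) = (w + 3*P)/(9*(w - √w)) (S(P, w) = (((P + P) + w) + P)*(1/(9*(w - √w))) = ((2*P + w) + P)*(1/(9*(w - √w))) = ((w + 2*P) + P)*(1/(9*(w - √w))) = (w + 3*P)*(1/(9*(w - √w))) = (w + 3*P)/(9*(w - √w)))
1/S(-44, 19) = 1/(((⅓)*(-44) + (⅑)*19)/(19 - √19)) = 1/((-44/3 + 19/9)/(19 - √19)) = 1/(-113/9/(19 - √19)) = 1/(-113/(9*(19 - √19))) = -171/113 + 9*√19/113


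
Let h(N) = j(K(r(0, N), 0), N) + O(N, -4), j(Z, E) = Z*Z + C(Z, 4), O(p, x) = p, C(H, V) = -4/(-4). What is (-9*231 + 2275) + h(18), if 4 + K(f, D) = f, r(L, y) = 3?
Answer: 216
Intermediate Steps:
C(H, V) = 1 (C(H, V) = -4*(-¼) = 1)
K(f, D) = -4 + f
j(Z, E) = 1 + Z² (j(Z, E) = Z*Z + 1 = Z² + 1 = 1 + Z²)
h(N) = 2 + N (h(N) = (1 + (-4 + 3)²) + N = (1 + (-1)²) + N = (1 + 1) + N = 2 + N)
(-9*231 + 2275) + h(18) = (-9*231 + 2275) + (2 + 18) = (-2079 + 2275) + 20 = 196 + 20 = 216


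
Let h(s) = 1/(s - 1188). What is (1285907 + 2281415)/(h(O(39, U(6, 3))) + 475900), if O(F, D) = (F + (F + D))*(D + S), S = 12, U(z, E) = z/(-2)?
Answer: 1830036186/244136699 ≈ 7.4959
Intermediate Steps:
U(z, E) = -z/2 (U(z, E) = z*(-½) = -z/2)
O(F, D) = (12 + D)*(D + 2*F) (O(F, D) = (F + (F + D))*(D + 12) = (F + (D + F))*(12 + D) = (D + 2*F)*(12 + D) = (12 + D)*(D + 2*F))
h(s) = 1/(-1188 + s)
(1285907 + 2281415)/(h(O(39, U(6, 3))) + 475900) = (1285907 + 2281415)/(1/(-1188 + ((-½*6)² + 12*(-½*6) + 24*39 + 2*(-½*6)*39)) + 475900) = 3567322/(1/(-1188 + ((-3)² + 12*(-3) + 936 + 2*(-3)*39)) + 475900) = 3567322/(1/(-1188 + (9 - 36 + 936 - 234)) + 475900) = 3567322/(1/(-1188 + 675) + 475900) = 3567322/(1/(-513) + 475900) = 3567322/(-1/513 + 475900) = 3567322/(244136699/513) = 3567322*(513/244136699) = 1830036186/244136699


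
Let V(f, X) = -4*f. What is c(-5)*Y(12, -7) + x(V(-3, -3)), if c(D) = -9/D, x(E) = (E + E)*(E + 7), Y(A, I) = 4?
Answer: 2316/5 ≈ 463.20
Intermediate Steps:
x(E) = 2*E*(7 + E) (x(E) = (2*E)*(7 + E) = 2*E*(7 + E))
c(-5)*Y(12, -7) + x(V(-3, -3)) = -9/(-5)*4 + 2*(-4*(-3))*(7 - 4*(-3)) = -9*(-⅕)*4 + 2*12*(7 + 12) = (9/5)*4 + 2*12*19 = 36/5 + 456 = 2316/5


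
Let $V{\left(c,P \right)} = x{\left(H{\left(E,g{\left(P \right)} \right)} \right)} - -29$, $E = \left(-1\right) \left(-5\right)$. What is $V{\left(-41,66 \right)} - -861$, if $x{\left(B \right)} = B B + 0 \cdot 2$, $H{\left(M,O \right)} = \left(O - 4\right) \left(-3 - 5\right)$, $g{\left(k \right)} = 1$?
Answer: $1466$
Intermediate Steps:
$E = 5$
$H{\left(M,O \right)} = 32 - 8 O$ ($H{\left(M,O \right)} = \left(-4 + O\right) \left(-8\right) = 32 - 8 O$)
$x{\left(B \right)} = B^{2}$ ($x{\left(B \right)} = B^{2} + 0 = B^{2}$)
$V{\left(c,P \right)} = 605$ ($V{\left(c,P \right)} = \left(32 - 8\right)^{2} - -29 = \left(32 - 8\right)^{2} + 29 = 24^{2} + 29 = 576 + 29 = 605$)
$V{\left(-41,66 \right)} - -861 = 605 - -861 = 605 + 861 = 1466$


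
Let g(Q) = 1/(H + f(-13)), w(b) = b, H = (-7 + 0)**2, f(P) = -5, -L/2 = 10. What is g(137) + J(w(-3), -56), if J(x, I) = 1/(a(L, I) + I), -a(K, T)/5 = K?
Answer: 1/22 ≈ 0.045455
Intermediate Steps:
L = -20 (L = -2*10 = -20)
a(K, T) = -5*K
H = 49 (H = (-7)**2 = 49)
J(x, I) = 1/(100 + I) (J(x, I) = 1/(-5*(-20) + I) = 1/(100 + I))
g(Q) = 1/44 (g(Q) = 1/(49 - 5) = 1/44)
g(137) + J(w(-3), -56) = 1/44 + 1/(100 - 56) = 1/44 + 1/44 = 1/22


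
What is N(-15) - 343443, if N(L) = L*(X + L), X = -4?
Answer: -343158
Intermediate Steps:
N(L) = L*(-4 + L)
N(-15) - 343443 = -15*(-4 - 15) - 343443 = -15*(-19) - 343443 = 285 - 343443 = -343158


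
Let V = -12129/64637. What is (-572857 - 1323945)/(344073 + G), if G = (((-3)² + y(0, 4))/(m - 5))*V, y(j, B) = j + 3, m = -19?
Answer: -245207181748/44479705131 ≈ -5.5128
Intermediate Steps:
V = -12129/64637 (V = -12129*1/64637 = -12129/64637 ≈ -0.18765)
y(j, B) = 3 + j
G = 12129/129274 (G = (((-3)² + (3 + 0))/(-19 - 5))*(-12129/64637) = ((9 + 3)/(-24))*(-12129/64637) = (12*(-1/24))*(-12129/64637) = -½*(-12129/64637) = 12129/129274 ≈ 0.093824)
(-572857 - 1323945)/(344073 + G) = (-572857 - 1323945)/(344073 + 12129/129274) = -1896802/44479705131/129274 = -1896802*129274/44479705131 = -245207181748/44479705131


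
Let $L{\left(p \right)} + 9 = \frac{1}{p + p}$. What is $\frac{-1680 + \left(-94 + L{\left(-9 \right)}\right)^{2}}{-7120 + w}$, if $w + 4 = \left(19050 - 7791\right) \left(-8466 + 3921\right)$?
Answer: $- \frac{2896705}{16582086396} \approx -0.00017469$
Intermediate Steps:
$L{\left(p \right)} = -9 + \frac{1}{2 p}$ ($L{\left(p \right)} = -9 + \frac{1}{p + p} = -9 + \frac{1}{2 p}$)
$w = -51172159$ ($w = -4 + \left(19050 - 7791\right) \left(-8466 + 3921\right) = -4 + 11259 \left(-4545\right) = -4 - 51172155 = -51172159$)
$\frac{-1680 + \left(-94 + L{\left(-9 \right)}\right)^{2}}{-7120 + w} = \frac{-1680 + \left(-94 - \left(9 - \frac{1}{2 \left(-9\right)}\right)\right)^{2}}{-7120 - 51172159} = \frac{-1680 + \left(-94 + \left(-9 + \frac{1}{2} \left(- \frac{1}{9}\right)\right)\right)^{2}}{-51179279} = \left(-1680 + \left(-94 - \frac{163}{18}\right)^{2}\right) \left(- \frac{1}{51179279}\right) = \left(-1680 + \left(- \frac{1855}{18}\right)^{2}\right) \left(- \frac{1}{51179279}\right) = \left(-1680 + \frac{3441025}{324}\right) \left(- \frac{1}{51179279}\right) = \frac{2896705}{324} \left(- \frac{1}{51179279}\right) = - \frac{2896705}{16582086396}$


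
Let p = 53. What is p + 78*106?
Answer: 8321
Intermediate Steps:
p + 78*106 = 53 + 78*106 = 53 + 8268 = 8321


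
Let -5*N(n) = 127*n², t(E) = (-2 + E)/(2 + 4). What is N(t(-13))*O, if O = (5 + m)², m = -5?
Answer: 0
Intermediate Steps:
t(E) = -⅓ + E/6 (t(E) = (-2 + E)/6 = (-2 + E)*(⅙) = -⅓ + E/6)
O = 0 (O = (5 - 5)² = 0² = 0)
N(n) = -127*n²/5
N(t(-13))*O = -127*(-⅓ + (⅙)*(-13))²/5*0 = -127*(-⅓ - 13/6)²/5*0 = -127*(-5/2)²/5*0 = -127/5*25/4*0 = -635/4*0 = 0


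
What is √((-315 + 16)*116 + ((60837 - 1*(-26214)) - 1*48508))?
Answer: √3859 ≈ 62.121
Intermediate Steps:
√((-315 + 16)*116 + ((60837 - 1*(-26214)) - 1*48508)) = √(-299*116 + ((60837 + 26214) - 48508)) = √(-34684 + (87051 - 48508)) = √(-34684 + 38543) = √3859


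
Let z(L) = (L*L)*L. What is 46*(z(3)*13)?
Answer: 16146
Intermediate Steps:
z(L) = L³ (z(L) = L²*L = L³)
46*(z(3)*13) = 46*(3³*13) = 46*(27*13) = 46*351 = 16146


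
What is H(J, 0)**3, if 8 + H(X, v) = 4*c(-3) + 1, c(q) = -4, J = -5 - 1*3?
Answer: -12167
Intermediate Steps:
J = -8 (J = -5 - 3 = -8)
H(X, v) = -23 (H(X, v) = -8 + (4*(-4) + 1) = -8 + (-16 + 1) = -8 - 15 = -23)
H(J, 0)**3 = (-23)**3 = -12167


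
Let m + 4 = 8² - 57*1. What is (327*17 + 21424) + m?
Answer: 26986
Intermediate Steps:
m = 3 (m = -4 + (8² - 57*1) = -4 + (64 - 57) = -4 + 7 = 3)
(327*17 + 21424) + m = (327*17 + 21424) + 3 = (5559 + 21424) + 3 = 26983 + 3 = 26986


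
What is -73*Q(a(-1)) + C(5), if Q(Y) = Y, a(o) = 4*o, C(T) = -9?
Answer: 283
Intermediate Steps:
-73*Q(a(-1)) + C(5) = -292*(-1) - 9 = -73*(-4) - 9 = 292 - 9 = 283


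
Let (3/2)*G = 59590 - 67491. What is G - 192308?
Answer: -592726/3 ≈ -1.9758e+5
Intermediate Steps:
G = -15802/3 (G = 2*(59590 - 67491)/3 = (2/3)*(-7901) = -15802/3 ≈ -5267.3)
G - 192308 = -15802/3 - 192308 = -592726/3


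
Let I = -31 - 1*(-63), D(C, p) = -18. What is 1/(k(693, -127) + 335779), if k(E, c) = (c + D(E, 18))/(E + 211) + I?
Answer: 904/303572999 ≈ 2.9779e-6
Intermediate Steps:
I = 32 (I = -31 + 63 = 32)
k(E, c) = 32 + (-18 + c)/(211 + E) (k(E, c) = (c - 18)/(E + 211) + 32 = (-18 + c)/(211 + E) + 32 = 32 + (-18 + c)/(211 + E))
1/(k(693, -127) + 335779) = 1/((6734 - 127 + 32*693)/(211 + 693) + 335779) = 1/((6734 - 127 + 22176)/904 + 335779) = 1/((1/904)*28783 + 335779) = 1/(28783/904 + 335779) = 1/(303572999/904) = 904/303572999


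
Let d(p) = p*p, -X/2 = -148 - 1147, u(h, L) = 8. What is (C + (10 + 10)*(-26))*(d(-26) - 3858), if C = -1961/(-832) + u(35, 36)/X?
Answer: 23982217011/14560 ≈ 1.6471e+6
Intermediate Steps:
X = 2590 (X = -2*(-148 - 1147) = -2*(-1295) = 2590)
C = 2542823/1077440 (C = -1961/(-832) + 8/2590 = -1961*(-1/832) + 8*(1/2590) = 1961/832 + 4/1295 = 2542823/1077440 ≈ 2.3601)
d(p) = p**2
(C + (10 + 10)*(-26))*(d(-26) - 3858) = (2542823/1077440 + (10 + 10)*(-26))*((-26)**2 - 3858) = (2542823/1077440 + 20*(-26))*(676 - 3858) = (2542823/1077440 - 520)*(-3182) = -557725977/1077440*(-3182) = 23982217011/14560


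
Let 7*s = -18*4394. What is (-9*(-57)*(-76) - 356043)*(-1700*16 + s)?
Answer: 15208242036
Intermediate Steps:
s = -79092/7 (s = (-18*4394)/7 = (⅐)*(-79092) = -79092/7 ≈ -11299.)
(-9*(-57)*(-76) - 356043)*(-1700*16 + s) = (-9*(-57)*(-76) - 356043)*(-1700*16 - 79092/7) = (513*(-76) - 356043)*(-27200 - 79092/7) = (-38988 - 356043)*(-269492/7) = -395031*(-269492/7) = 15208242036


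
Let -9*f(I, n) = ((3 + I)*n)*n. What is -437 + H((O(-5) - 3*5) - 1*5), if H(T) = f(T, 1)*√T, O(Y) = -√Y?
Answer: -437 + √(-20 - I*√5)*(17 + I*√5)/9 ≈ -435.42 - 8.3985*I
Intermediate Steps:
f(I, n) = -n²*(3 + I)/9 (f(I, n) = -(3 + I)*n*n/9 = -n*(3 + I)*n/9 = -n²*(3 + I)/9)
H(T) = √T*(-⅓ - T/9) (H(T) = ((⅑)*1²*(-3 - T))*√T = ((⅑)*1*(-3 - T))*√T = (-⅓ - T/9)*√T = √T*(-⅓ - T/9))
-437 + H((O(-5) - 3*5) - 1*5) = -437 + √((-√(-5) - 3*5) - 1*5)*(-3 - ((-√(-5) - 3*5) - 1*5))/9 = -437 + √((-I*√5 - 15) - 5)*(-3 - ((-I*√5 - 15) - 5))/9 = -437 + √((-15 - I*√5) - 5)*(-3 - ((-15 - I*√5) - 5))/9 = -437 + √(-20 - I*√5)*(-3 - (-20 - I*√5))/9 = -437 + √(-20 - I*√5)*(-3 + (20 + I*√5))/9 = -437 + √(-20 - I*√5)*(17 + I*√5)/9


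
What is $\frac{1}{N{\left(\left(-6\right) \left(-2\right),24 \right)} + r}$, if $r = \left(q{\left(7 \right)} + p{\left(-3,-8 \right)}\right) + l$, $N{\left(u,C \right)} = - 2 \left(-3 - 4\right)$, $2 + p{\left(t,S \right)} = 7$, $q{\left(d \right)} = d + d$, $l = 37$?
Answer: $\frac{1}{70} \approx 0.014286$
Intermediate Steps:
$q{\left(d \right)} = 2 d$
$p{\left(t,S \right)} = 5$ ($p{\left(t,S \right)} = -2 + 7 = 5$)
$N{\left(u,C \right)} = 14$ ($N{\left(u,C \right)} = \left(-2\right) \left(-7\right) = 14$)
$r = 56$ ($r = \left(2 \cdot 7 + 5\right) + 37 = \left(14 + 5\right) + 37 = 19 + 37 = 56$)
$\frac{1}{N{\left(\left(-6\right) \left(-2\right),24 \right)} + r} = \frac{1}{14 + 56} = \frac{1}{70}$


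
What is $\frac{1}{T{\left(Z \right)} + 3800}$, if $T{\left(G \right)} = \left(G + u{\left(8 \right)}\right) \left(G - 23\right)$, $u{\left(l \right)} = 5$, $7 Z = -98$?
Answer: $\frac{1}{4133} \approx 0.00024196$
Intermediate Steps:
$Z = -14$ ($Z = \frac{1}{7} \left(-98\right) = -14$)
$T{\left(G \right)} = \left(-23 + G\right) \left(5 + G\right)$ ($T{\left(G \right)} = \left(G + 5\right) \left(G - 23\right) = \left(5 + G\right) \left(-23 + G\right) = \left(-23 + G\right) \left(5 + G\right)$)
$\frac{1}{T{\left(Z \right)} + 3800} = \frac{1}{\left(-115 + \left(-14\right)^{2} - -252\right) + 3800} = \frac{1}{\left(-115 + 196 + 252\right) + 3800} = \frac{1}{333 + 3800} = \frac{1}{4133}$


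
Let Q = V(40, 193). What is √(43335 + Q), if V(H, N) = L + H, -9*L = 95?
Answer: 2*√97570/3 ≈ 208.24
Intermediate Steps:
L = -95/9 (L = -⅑*95 = -95/9 ≈ -10.556)
V(H, N) = -95/9 + H
Q = 265/9 (Q = -95/9 + 40 = 265/9 ≈ 29.444)
√(43335 + Q) = √(43335 + 265/9) = √(390280/9) = 2*√97570/3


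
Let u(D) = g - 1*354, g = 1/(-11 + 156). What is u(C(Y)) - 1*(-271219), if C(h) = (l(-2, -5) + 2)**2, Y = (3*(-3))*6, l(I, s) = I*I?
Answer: 39275426/145 ≈ 2.7087e+5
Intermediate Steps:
g = 1/145 ≈ 0.0068966
l(I, s) = I**2
Y = -54 (Y = -9*6 = -54)
C(h) = 36 (C(h) = ((-2)**2 + 2)**2 = (4 + 2)**2 = 6**2 = 36)
u(D) = -51329/145 (u(D) = 1/145 - 1*354 = 1/145 - 354 = -51329/145)
u(C(Y)) - 1*(-271219) = -51329/145 - 1*(-271219) = -51329/145 + 271219 = 39275426/145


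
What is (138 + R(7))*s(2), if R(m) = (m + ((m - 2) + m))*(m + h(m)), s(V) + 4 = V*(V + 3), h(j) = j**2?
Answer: 7212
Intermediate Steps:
s(V) = -4 + V*(3 + V) (s(V) = -4 + V*(V + 3) = -4 + V*(3 + V))
R(m) = (-2 + 3*m)*(m + m**2) (R(m) = (m + ((m - 2) + m))*(m + m**2) = (m + ((-2 + m) + m))*(m + m**2) = (m + (-2 + 2*m))*(m + m**2) = (-2 + 3*m)*(m + m**2))
(138 + R(7))*s(2) = (138 + 7*(-2 + 7 + 3*7**2))*(-4 + 2**2 + 3*2) = (138 + 7*(-2 + 7 + 3*49))*(-4 + 4 + 6) = (138 + 7*(-2 + 7 + 147))*6 = (138 + 7*152)*6 = (138 + 1064)*6 = 1202*6 = 7212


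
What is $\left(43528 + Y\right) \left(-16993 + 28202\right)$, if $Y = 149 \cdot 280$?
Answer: $955544832$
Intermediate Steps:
$Y = 41720$
$\left(43528 + Y\right) \left(-16993 + 28202\right) = \left(43528 + 41720\right) \left(-16993 + 28202\right) = 85248 \cdot 11209 = 955544832$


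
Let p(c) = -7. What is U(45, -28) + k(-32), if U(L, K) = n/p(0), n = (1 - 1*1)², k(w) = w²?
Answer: 1024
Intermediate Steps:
n = 0 (n = (1 - 1)² = 0² = 0)
U(L, K) = 0 (U(L, K) = 0/(-7) = 0*(-⅐) = 0)
U(45, -28) + k(-32) = 0 + (-32)² = 0 + 1024 = 1024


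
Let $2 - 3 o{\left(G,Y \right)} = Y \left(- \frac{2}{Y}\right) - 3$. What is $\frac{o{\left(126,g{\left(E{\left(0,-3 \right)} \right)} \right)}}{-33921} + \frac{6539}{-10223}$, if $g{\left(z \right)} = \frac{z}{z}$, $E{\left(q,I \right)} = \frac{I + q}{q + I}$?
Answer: $- \frac{665499818}{1040323149} \approx -0.6397$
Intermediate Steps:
$E{\left(q,I \right)} = 1$ ($E{\left(q,I \right)} = \frac{I + q}{I + q} = 1$)
$g{\left(z \right)} = 1$
$o{\left(G,Y \right)} = \frac{7}{3}$ ($o{\left(G,Y \right)} = \frac{2}{3} - \frac{Y \left(- \frac{2}{Y}\right) - 3}{3} = \frac{2}{3} - \frac{-2 - 3}{3} = \frac{2}{3} - - \frac{5}{3} = \frac{2}{3} + \frac{5}{3} = \frac{7}{3}$)
$\frac{o{\left(126,g{\left(E{\left(0,-3 \right)} \right)} \right)}}{-33921} + \frac{6539}{-10223} = \frac{7}{3 \left(-33921\right)} + \frac{6539}{-10223} = \frac{7}{3} \left(- \frac{1}{33921}\right) + 6539 \left(- \frac{1}{10223}\right) = - \frac{7}{101763} - \frac{6539}{10223} = - \frac{665499818}{1040323149}$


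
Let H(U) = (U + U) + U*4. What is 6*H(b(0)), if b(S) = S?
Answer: 0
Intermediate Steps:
H(U) = 6*U (H(U) = 2*U + 4*U = 6*U)
6*H(b(0)) = 6*(6*0) = 6*0 = 0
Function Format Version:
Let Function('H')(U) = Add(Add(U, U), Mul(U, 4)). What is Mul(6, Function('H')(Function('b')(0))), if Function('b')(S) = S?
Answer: 0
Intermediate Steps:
Function('H')(U) = Mul(6, U) (Function('H')(U) = Add(Mul(2, U), Mul(4, U)) = Mul(6, U))
Mul(6, Function('H')(Function('b')(0))) = Mul(6, Mul(6, 0)) = Mul(6, 0) = 0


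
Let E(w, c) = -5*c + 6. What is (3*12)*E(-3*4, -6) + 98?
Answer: 1394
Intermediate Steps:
E(w, c) = 6 - 5*c
(3*12)*E(-3*4, -6) + 98 = (3*12)*(6 - 5*(-6)) + 98 = 36*(6 + 30) + 98 = 36*36 + 98 = 1296 + 98 = 1394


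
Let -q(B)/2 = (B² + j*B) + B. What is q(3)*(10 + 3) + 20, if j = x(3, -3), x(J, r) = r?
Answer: -58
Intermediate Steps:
j = -3
q(B) = -2*B² + 4*B (q(B) = -2*((B² - 3*B) + B) = -2*(B² - 2*B) = -2*B² + 4*B)
q(3)*(10 + 3) + 20 = (2*3*(2 - 1*3))*(10 + 3) + 20 = (2*3*(2 - 3))*13 + 20 = (2*3*(-1))*13 + 20 = -6*13 + 20 = -78 + 20 = -58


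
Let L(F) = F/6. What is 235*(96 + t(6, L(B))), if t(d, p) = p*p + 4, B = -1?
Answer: 846235/36 ≈ 23507.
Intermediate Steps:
L(F) = F/6 (L(F) = F*(1/6) = F/6)
t(d, p) = 4 + p**2 (t(d, p) = p**2 + 4 = 4 + p**2)
235*(96 + t(6, L(B))) = 235*(96 + (4 + ((1/6)*(-1))**2)) = 235*(96 + (4 + (-1/6)**2)) = 235*(96 + (4 + 1/36)) = 235*(96 + 145/36) = 235*(3601/36) = 846235/36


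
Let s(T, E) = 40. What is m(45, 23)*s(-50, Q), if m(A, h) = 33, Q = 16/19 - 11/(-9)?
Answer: 1320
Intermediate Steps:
Q = 353/171 (Q = 16*(1/19) - 11*(-⅑) = 16/19 + 11/9 = 353/171 ≈ 2.0643)
m(45, 23)*s(-50, Q) = 33*40 = 1320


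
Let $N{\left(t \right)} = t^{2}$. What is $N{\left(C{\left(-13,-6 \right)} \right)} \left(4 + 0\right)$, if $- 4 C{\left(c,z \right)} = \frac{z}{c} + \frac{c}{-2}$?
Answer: $\frac{32761}{2704} \approx 12.116$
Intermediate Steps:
$C{\left(c,z \right)} = \frac{c}{8} - \frac{z}{4 c}$ ($C{\left(c,z \right)} = - \frac{\frac{z}{c} + \frac{c}{-2}}{4} = - \frac{\frac{z}{c} + c \left(- \frac{1}{2}\right)}{4} = - \frac{\frac{z}{c} - \frac{c}{2}}{4} = - \frac{- \frac{c}{2} + \frac{z}{c}}{4} = \frac{c}{8} - \frac{z}{4 c}$)
$N{\left(C{\left(-13,-6 \right)} \right)} \left(4 + 0\right) = \left(\frac{1}{8} \left(-13\right) - - \frac{3}{2 \left(-13\right)}\right)^{2} \left(4 + 0\right) = \left(- \frac{13}{8} - \left(- \frac{3}{2}\right) \left(- \frac{1}{13}\right)\right)^{2} \cdot 4 = \left(- \frac{13}{8} - \frac{3}{26}\right)^{2} \cdot 4 = \left(- \frac{181}{104}\right)^{2} \cdot 4 = \frac{32761}{10816} \cdot 4 = \frac{32761}{2704}$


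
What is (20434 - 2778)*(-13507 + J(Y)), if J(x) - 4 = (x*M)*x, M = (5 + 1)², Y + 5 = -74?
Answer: 3728470488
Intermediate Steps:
Y = -79 (Y = -5 - 74 = -79)
M = 36 (M = 6² = 36)
J(x) = 4 + 36*x² (J(x) = 4 + (x*36)*x = 4 + (36*x)*x = 4 + 36*x²)
(20434 - 2778)*(-13507 + J(Y)) = (20434 - 2778)*(-13507 + (4 + 36*(-79)²)) = 17656*(-13507 + (4 + 36*6241)) = 17656*(-13507 + (4 + 224676)) = 17656*(-13507 + 224680) = 17656*211173 = 3728470488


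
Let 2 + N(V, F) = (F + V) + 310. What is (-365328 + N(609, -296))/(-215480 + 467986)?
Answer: -364707/252506 ≈ -1.4443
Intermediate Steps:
N(V, F) = 308 + F + V (N(V, F) = -2 + ((F + V) + 310) = -2 + (310 + F + V) = 308 + F + V)
(-365328 + N(609, -296))/(-215480 + 467986) = (-365328 + (308 - 296 + 609))/(-215480 + 467986) = (-365328 + 621)/252506 = -364707*1/252506 = -364707/252506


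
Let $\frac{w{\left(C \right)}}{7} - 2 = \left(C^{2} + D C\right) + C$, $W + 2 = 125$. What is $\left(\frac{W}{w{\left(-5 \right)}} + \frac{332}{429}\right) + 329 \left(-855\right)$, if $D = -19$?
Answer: $- \frac{281575370}{1001} \approx -2.8129 \cdot 10^{5}$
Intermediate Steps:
$W = 123$ ($W = -2 + 125 = 123$)
$w{\left(C \right)} = 14 - 126 C + 7 C^{2}$ ($w{\left(C \right)} = 14 + 7 \left(\left(C^{2} - 19 C\right) + C\right) = 14 + 7 \left(C^{2} - 18 C\right) = 14 + \left(- 126 C + 7 C^{2}\right) = 14 - 126 C + 7 C^{2}$)
$\left(\frac{W}{w{\left(-5 \right)}} + \frac{332}{429}\right) + 329 \left(-855\right) = \left(\frac{123}{14 - -630 + 7 \left(-5\right)^{2}} + \frac{332}{429}\right) + 329 \left(-855\right) = \left(\frac{123}{14 + 630 + 7 \cdot 25} + 332 \cdot \frac{1}{429}\right) - 281295 = \left(\frac{123}{14 + 630 + 175} + \frac{332}{429}\right) - 281295 = \left(\frac{123}{819} + \frac{332}{429}\right) - 281295 = \left(123 \cdot \frac{1}{819} + \frac{332}{429}\right) - 281295 = \left(\frac{41}{273} + \frac{332}{429}\right) - 281295 = \frac{925}{1001} - 281295 = - \frac{281575370}{1001}$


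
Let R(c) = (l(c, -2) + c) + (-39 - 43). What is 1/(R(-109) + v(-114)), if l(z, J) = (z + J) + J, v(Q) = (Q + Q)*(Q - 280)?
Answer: 1/89528 ≈ 1.1170e-5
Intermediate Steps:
v(Q) = 2*Q*(-280 + Q) (v(Q) = (2*Q)*(-280 + Q) = 2*Q*(-280 + Q))
l(z, J) = z + 2*J (l(z, J) = (J + z) + J = z + 2*J)
R(c) = -86 + 2*c (R(c) = ((c + 2*(-2)) + c) + (-39 - 43) = ((c - 4) + c) - 82 = ((-4 + c) + c) - 82 = (-4 + 2*c) - 82 = -86 + 2*c)
1/(R(-109) + v(-114)) = 1/((-86 + 2*(-109)) + 2*(-114)*(-280 - 114)) = 1/((-86 - 218) + 2*(-114)*(-394)) = 1/(-304 + 89832) = 1/89528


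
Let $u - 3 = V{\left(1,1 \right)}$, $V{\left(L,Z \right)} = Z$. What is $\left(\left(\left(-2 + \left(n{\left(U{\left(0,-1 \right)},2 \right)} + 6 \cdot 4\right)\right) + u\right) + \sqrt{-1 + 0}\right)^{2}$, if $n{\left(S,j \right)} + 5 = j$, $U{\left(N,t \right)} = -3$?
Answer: $\left(23 + i\right)^{2} \approx 528.0 + 46.0 i$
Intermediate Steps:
$n{\left(S,j \right)} = -5 + j$
$u = 4$ ($u = 3 + 1 = 4$)
$\left(\left(\left(-2 + \left(n{\left(U{\left(0,-1 \right)},2 \right)} + 6 \cdot 4\right)\right) + u\right) + \sqrt{-1 + 0}\right)^{2} = \left(\left(\left(-2 + \left(\left(-5 + 2\right) + 6 \cdot 4\right)\right) + 4\right) + \sqrt{-1 + 0}\right)^{2} = \left(\left(\left(-2 + \left(-3 + 24\right)\right) + 4\right) + \sqrt{-1}\right)^{2} = \left(\left(\left(-2 + 21\right) + 4\right) + i\right)^{2} = \left(\left(19 + 4\right) + i\right)^{2} = \left(23 + i\right)^{2}$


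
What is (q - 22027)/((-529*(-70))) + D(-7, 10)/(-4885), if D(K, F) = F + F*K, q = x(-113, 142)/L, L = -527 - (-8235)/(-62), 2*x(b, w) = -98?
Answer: -172439178629/296003696758 ≈ -0.58256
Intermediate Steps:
x(b, w) = -49 (x(b, w) = (½)*(-98) = -49)
L = -40909/62 (L = -527 - (-8235)*(-1)/62 = -527 - 1*8235/62 = -527 - 8235/62 = -40909/62 ≈ -659.82)
q = 3038/40909 (q = -49/(-40909/62) = -49*(-62/40909) = 3038/40909 ≈ 0.074262)
(q - 22027)/((-529*(-70))) + D(-7, 10)/(-4885) = (3038/40909 - 22027)/((-529*(-70))) + (10*(1 - 7))/(-4885) = -901099505/40909/37030 + (10*(-6))*(-1/4885) = -901099505/40909*1/37030 - 60*(-1/4885) = -180219901/302972054 + 12/977 = -172439178629/296003696758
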